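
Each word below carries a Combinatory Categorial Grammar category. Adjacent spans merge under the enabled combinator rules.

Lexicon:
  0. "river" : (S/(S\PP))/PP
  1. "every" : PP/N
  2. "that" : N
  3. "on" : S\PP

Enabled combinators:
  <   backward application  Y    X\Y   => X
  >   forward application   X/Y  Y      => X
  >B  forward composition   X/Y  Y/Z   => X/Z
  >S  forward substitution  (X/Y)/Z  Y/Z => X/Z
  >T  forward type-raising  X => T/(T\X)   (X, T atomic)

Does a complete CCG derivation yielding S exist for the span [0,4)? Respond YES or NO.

YES

[0,4] S   >
  [0,3] S/(S\PP)   >
    [0,1] "river" : (S/(S\PP))/PP
    [1,3] PP   >
      [1,2] "every" : PP/N
      [2,3] "that" : N
  [3,4] "on" : S\PP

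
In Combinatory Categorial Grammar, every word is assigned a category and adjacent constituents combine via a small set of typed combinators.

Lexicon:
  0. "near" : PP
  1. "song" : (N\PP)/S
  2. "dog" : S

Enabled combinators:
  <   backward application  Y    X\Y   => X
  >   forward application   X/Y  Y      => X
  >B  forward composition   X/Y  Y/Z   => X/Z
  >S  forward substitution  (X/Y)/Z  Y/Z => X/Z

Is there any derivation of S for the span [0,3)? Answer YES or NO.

NO

PP (N\PP)/S S
CKY chart[0,3] = {N}; S ∉ chart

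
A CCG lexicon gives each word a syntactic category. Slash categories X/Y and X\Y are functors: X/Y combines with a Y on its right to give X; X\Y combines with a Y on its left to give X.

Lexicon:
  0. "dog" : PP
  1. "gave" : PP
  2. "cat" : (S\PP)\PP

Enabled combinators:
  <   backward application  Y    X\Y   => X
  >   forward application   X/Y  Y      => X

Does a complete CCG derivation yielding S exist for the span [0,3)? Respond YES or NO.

YES

[0,3] S   <
  [0,1] "dog" : PP
  [1,3] S\PP   <
    [1,2] "gave" : PP
    [2,3] "cat" : (S\PP)\PP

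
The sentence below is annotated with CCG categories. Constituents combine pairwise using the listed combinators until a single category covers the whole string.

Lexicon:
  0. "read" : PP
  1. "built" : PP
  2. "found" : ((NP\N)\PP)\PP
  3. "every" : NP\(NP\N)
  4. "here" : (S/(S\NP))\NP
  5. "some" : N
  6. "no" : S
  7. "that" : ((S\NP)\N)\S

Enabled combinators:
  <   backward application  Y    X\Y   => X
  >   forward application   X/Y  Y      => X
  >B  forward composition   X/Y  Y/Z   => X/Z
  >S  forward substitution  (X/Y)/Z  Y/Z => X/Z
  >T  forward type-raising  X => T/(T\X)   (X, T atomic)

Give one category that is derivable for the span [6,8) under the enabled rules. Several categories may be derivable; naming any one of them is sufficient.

[0,8] S   >
  [0,5] S/(S\NP)   <
    [0,4] NP   <
      [0,3] NP\N   <
        [0,1] "read" : PP
        [1,3] (NP\N)\PP   <
          [1,2] "built" : PP
          [2,3] "found" : ((NP\N)\PP)\PP
      [3,4] "every" : NP\(NP\N)
    [4,5] "here" : (S/(S\NP))\NP
  [5,8] S\NP   <
    [5,6] "some" : N
    [6,8] (S\NP)\N   <
      [6,7] "no" : S
      [7,8] "that" : ((S\NP)\N)\S

(S\NP)\N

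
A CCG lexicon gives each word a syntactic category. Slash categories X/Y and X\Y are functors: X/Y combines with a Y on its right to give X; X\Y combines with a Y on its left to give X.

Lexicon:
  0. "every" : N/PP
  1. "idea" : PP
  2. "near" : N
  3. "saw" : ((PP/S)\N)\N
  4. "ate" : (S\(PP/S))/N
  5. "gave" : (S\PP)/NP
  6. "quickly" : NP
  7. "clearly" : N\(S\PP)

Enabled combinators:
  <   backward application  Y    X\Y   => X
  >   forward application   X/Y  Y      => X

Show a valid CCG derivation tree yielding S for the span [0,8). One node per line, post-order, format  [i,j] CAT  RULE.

[0,8] S   <
  [0,4] PP/S   <
    [0,2] N   >
      [0,1] "every" : N/PP
      [1,2] "idea" : PP
    [2,4] (PP/S)\N   <
      [2,3] "near" : N
      [3,4] "saw" : ((PP/S)\N)\N
  [4,8] S\(PP/S)   >
    [4,5] "ate" : (S\(PP/S))/N
    [5,8] N   <
      [5,7] S\PP   >
        [5,6] "gave" : (S\PP)/NP
        [6,7] "quickly" : NP
      [7,8] "clearly" : N\(S\PP)

[0,1] N/PP  lex  "every"
[1,2] PP  lex  "idea"
[0,2] N  >  k=1
[2,3] N  lex  "near"
[3,4] ((PP/S)\N)\N  lex  "saw"
[2,4] (PP/S)\N  <  k=3
[0,4] PP/S  <  k=2
[4,5] (S\(PP/S))/N  lex  "ate"
[5,6] (S\PP)/NP  lex  "gave"
[6,7] NP  lex  "quickly"
[5,7] S\PP  >  k=6
[7,8] N\(S\PP)  lex  "clearly"
[5,8] N  <  k=7
[4,8] S\(PP/S)  >  k=5
[0,8] S  <  k=4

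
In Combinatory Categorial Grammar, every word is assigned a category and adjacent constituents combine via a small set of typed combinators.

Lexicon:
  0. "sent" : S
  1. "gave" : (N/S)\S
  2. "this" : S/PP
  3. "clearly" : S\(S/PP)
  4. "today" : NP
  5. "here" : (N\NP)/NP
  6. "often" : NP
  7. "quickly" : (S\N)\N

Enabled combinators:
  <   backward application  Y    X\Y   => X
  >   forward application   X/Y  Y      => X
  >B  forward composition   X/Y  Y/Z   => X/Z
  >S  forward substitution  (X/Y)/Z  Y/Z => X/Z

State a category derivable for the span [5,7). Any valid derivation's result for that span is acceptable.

N\NP

[0,8] S   <
  [0,4] N   >
    [0,2] N/S   <
      [0,1] "sent" : S
      [1,2] "gave" : (N/S)\S
    [2,4] S   <
      [2,3] "this" : S/PP
      [3,4] "clearly" : S\(S/PP)
  [4,8] S\N   <
    [4,7] N   <
      [4,5] "today" : NP
      [5,7] N\NP   >
        [5,6] "here" : (N\NP)/NP
        [6,7] "often" : NP
    [7,8] "quickly" : (S\N)\N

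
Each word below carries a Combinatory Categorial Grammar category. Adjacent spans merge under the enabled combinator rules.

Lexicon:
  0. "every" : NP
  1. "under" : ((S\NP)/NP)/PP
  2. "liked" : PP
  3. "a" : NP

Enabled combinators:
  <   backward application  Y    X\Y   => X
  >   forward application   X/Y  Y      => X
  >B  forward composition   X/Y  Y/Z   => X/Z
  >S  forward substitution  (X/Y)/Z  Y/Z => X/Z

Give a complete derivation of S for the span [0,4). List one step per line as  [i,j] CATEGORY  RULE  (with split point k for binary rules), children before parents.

[0,1] NP  lex  "every"
[1,2] ((S\NP)/NP)/PP  lex  "under"
[2,3] PP  lex  "liked"
[1,3] (S\NP)/NP  >  k=2
[3,4] NP  lex  "a"
[1,4] S\NP  >  k=3
[0,4] S  <  k=1

[0,4] S   <
  [0,1] "every" : NP
  [1,4] S\NP   >
    [1,3] (S\NP)/NP   >
      [1,2] "under" : ((S\NP)/NP)/PP
      [2,3] "liked" : PP
    [3,4] "a" : NP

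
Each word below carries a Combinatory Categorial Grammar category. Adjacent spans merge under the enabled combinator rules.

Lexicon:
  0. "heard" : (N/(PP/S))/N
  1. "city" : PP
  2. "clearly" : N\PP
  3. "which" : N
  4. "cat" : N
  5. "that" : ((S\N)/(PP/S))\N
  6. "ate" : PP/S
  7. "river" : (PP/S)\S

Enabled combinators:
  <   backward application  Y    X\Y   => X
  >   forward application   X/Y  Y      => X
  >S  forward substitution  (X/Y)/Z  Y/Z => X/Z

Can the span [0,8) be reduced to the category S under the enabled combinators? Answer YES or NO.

NO

(N/(PP/S))/N PP N\PP N N ((S\N)/(PP/S))\N PP/S (PP/S)\S
CKY chart[0,8] = {N}; S ∉ chart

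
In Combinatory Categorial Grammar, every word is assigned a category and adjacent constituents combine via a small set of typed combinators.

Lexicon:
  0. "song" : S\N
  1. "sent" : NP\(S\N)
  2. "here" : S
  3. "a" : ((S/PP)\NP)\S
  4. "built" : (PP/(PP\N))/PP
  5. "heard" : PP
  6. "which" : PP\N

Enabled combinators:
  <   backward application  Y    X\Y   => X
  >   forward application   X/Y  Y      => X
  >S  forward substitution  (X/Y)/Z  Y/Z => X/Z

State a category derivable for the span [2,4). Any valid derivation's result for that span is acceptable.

[0,7] S   >
  [0,4] S/PP   <
    [0,2] NP   <
      [0,1] "song" : S\N
      [1,2] "sent" : NP\(S\N)
    [2,4] (S/PP)\NP   <
      [2,3] "here" : S
      [3,4] "a" : ((S/PP)\NP)\S
  [4,7] PP   >
    [4,6] PP/(PP\N)   >
      [4,5] "built" : (PP/(PP\N))/PP
      [5,6] "heard" : PP
    [6,7] "which" : PP\N

(S/PP)\NP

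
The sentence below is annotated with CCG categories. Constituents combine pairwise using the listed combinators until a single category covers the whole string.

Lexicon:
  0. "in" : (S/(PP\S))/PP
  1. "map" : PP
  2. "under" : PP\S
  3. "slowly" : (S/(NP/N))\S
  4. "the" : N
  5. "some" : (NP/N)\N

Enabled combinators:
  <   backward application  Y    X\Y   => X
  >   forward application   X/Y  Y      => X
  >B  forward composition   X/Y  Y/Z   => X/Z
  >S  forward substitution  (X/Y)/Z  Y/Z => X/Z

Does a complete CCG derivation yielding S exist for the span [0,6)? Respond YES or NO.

[0,6] S   >
  [0,4] S/(NP/N)   <
    [0,3] S   >
      [0,2] S/(PP\S)   >
        [0,1] "in" : (S/(PP\S))/PP
        [1,2] "map" : PP
      [2,3] "under" : PP\S
    [3,4] "slowly" : (S/(NP/N))\S
  [4,6] NP/N   <
    [4,5] "the" : N
    [5,6] "some" : (NP/N)\N

YES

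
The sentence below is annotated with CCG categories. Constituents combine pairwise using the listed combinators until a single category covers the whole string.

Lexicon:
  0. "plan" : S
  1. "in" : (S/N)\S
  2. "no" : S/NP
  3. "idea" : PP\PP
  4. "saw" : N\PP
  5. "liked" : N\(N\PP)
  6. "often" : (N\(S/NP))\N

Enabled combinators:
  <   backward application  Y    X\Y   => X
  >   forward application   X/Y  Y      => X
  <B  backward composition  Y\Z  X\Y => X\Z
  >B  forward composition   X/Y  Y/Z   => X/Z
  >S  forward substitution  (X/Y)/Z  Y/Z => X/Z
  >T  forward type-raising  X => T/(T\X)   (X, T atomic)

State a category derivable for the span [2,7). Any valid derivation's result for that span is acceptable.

N

[0,7] S   >
  [0,2] S/N   <
    [0,1] "plan" : S
    [1,2] "in" : (S/N)\S
  [2,7] N   <
    [2,3] "no" : S/NP
    [3,7] N\(S/NP)   <
      [3,6] N   <
        [3,5] N\PP   <B
          [3,4] "idea" : PP\PP
          [4,5] "saw" : N\PP
        [5,6] "liked" : N\(N\PP)
      [6,7] "often" : (N\(S/NP))\N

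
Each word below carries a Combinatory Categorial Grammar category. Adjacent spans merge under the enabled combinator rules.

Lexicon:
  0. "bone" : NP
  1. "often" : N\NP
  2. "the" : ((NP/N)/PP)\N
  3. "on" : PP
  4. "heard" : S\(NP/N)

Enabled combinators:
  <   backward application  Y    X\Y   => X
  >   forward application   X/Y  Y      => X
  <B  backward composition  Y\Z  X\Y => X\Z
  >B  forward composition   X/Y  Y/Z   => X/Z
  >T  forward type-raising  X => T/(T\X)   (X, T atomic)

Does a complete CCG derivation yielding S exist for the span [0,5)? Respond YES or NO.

YES

[0,5] S   <
  [0,4] NP/N   >
    [0,3] (NP/N)/PP   <
      [0,2] N   <
        [0,1] "bone" : NP
        [1,2] "often" : N\NP
      [2,3] "the" : ((NP/N)/PP)\N
    [3,4] "on" : PP
  [4,5] "heard" : S\(NP/N)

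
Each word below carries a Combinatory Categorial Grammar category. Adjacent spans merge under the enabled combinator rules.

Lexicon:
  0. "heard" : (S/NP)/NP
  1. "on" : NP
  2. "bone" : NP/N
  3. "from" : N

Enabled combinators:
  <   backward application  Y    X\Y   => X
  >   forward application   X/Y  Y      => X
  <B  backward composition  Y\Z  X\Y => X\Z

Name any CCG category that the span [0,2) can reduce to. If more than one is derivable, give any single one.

S/NP

[0,4] S   >
  [0,2] S/NP   >
    [0,1] "heard" : (S/NP)/NP
    [1,2] "on" : NP
  [2,4] NP   >
    [2,3] "bone" : NP/N
    [3,4] "from" : N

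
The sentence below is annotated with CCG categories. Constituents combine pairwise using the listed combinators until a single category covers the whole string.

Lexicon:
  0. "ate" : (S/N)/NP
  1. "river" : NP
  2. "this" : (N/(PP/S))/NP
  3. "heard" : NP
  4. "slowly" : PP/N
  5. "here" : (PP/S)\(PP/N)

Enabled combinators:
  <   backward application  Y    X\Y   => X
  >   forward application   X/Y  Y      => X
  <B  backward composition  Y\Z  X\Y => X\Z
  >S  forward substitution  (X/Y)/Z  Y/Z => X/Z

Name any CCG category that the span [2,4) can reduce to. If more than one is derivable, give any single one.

N/(PP/S)

[0,6] S   >
  [0,2] S/N   >
    [0,1] "ate" : (S/N)/NP
    [1,2] "river" : NP
  [2,6] N   >
    [2,4] N/(PP/S)   >
      [2,3] "this" : (N/(PP/S))/NP
      [3,4] "heard" : NP
    [4,6] PP/S   <
      [4,5] "slowly" : PP/N
      [5,6] "here" : (PP/S)\(PP/N)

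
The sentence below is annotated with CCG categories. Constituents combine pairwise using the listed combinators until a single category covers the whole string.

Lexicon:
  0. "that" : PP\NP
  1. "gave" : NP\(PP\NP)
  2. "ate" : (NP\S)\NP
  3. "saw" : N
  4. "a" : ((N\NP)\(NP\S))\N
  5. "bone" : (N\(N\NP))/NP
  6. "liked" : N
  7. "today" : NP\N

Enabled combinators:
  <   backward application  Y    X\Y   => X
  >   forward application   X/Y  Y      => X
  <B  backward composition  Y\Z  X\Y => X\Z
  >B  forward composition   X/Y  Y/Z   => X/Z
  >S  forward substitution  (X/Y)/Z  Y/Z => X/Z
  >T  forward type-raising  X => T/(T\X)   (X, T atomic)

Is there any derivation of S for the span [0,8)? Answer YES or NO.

PP\NP NP\(PP\NP) (NP\S)\NP N ((N\NP)\(NP\S))\N (N\(N\NP))/NP N NP\N
CKY chart[0,8] = {N, N/(N\N), NP/(NP\N), PP/(PP\N), S/(S\N)}; S ∉ chart

NO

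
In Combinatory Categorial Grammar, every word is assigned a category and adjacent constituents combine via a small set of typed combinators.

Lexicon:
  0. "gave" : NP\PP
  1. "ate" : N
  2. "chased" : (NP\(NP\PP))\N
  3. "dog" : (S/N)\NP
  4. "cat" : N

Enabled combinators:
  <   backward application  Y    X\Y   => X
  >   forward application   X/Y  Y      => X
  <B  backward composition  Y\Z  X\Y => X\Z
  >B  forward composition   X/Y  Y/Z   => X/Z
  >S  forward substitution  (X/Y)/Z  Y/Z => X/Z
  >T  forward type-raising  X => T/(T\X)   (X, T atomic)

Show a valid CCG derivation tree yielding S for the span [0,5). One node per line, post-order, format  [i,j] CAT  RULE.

[0,5] S   >
  [0,4] S/N   <
    [0,3] NP   <
      [0,1] "gave" : NP\PP
      [1,3] NP\(NP\PP)   <
        [1,2] "ate" : N
        [2,3] "chased" : (NP\(NP\PP))\N
    [3,4] "dog" : (S/N)\NP
  [4,5] "cat" : N

[0,1] NP\PP  lex  "gave"
[1,2] N  lex  "ate"
[2,3] (NP\(NP\PP))\N  lex  "chased"
[1,3] NP\(NP\PP)  <  k=2
[0,3] NP  <  k=1
[3,4] (S/N)\NP  lex  "dog"
[0,4] S/N  <  k=3
[4,5] N  lex  "cat"
[0,5] S  >  k=4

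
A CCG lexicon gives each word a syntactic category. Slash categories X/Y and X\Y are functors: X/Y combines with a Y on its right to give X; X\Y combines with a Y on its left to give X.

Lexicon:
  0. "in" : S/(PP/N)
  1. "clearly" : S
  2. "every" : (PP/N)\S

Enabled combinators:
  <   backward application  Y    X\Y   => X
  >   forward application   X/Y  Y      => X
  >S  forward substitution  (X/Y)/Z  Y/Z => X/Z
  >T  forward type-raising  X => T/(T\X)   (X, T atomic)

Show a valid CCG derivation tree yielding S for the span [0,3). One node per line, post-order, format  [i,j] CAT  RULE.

[0,3] S   >
  [0,1] "in" : S/(PP/N)
  [1,3] PP/N   <
    [1,2] "clearly" : S
    [2,3] "every" : (PP/N)\S

[0,1] S/(PP/N)  lex  "in"
[1,2] S  lex  "clearly"
[2,3] (PP/N)\S  lex  "every"
[1,3] PP/N  <  k=2
[0,3] S  >  k=1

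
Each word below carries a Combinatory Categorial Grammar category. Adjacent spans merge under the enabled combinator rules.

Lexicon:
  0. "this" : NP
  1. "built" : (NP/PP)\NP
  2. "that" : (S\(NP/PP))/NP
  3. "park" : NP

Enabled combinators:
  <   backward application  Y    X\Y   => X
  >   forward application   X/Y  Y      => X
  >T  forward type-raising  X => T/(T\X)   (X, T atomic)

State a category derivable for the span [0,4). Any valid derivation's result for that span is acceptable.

[0,4] S   <
  [0,2] NP/PP   <
    [0,1] "this" : NP
    [1,2] "built" : (NP/PP)\NP
  [2,4] S\(NP/PP)   >
    [2,3] "that" : (S\(NP/PP))/NP
    [3,4] "park" : NP

S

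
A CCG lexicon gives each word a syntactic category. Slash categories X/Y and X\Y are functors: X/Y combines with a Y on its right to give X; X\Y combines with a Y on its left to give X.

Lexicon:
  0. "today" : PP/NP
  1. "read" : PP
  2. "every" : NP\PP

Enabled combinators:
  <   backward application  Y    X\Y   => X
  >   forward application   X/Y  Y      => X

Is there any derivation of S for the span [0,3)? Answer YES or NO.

NO

PP/NP PP NP\PP
CKY chart[0,3] = {PP}; S ∉ chart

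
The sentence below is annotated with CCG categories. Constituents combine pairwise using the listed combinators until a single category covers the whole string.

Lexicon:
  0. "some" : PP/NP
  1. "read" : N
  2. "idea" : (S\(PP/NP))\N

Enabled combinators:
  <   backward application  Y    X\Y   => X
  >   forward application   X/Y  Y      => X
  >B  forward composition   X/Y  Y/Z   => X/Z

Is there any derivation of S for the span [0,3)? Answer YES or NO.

YES

[0,3] S   <
  [0,1] "some" : PP/NP
  [1,3] S\(PP/NP)   <
    [1,2] "read" : N
    [2,3] "idea" : (S\(PP/NP))\N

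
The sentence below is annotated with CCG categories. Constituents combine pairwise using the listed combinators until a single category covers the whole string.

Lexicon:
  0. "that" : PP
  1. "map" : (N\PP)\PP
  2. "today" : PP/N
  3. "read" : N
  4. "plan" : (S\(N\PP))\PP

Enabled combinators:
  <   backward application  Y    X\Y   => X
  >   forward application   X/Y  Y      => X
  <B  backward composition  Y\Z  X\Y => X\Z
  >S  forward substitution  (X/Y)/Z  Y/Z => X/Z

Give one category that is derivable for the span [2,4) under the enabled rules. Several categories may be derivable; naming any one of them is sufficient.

PP

[0,5] S   <
  [0,2] N\PP   <
    [0,1] "that" : PP
    [1,2] "map" : (N\PP)\PP
  [2,5] S\(N\PP)   <
    [2,4] PP   >
      [2,3] "today" : PP/N
      [3,4] "read" : N
    [4,5] "plan" : (S\(N\PP))\PP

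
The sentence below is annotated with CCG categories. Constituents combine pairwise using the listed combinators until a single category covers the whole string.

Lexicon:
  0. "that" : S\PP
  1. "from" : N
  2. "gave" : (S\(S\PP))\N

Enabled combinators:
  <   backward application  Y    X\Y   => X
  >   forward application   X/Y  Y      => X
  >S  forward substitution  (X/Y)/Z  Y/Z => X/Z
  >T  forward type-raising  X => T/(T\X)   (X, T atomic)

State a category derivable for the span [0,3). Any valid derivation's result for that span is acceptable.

S

[0,3] S   <
  [0,1] "that" : S\PP
  [1,3] S\(S\PP)   <
    [1,2] "from" : N
    [2,3] "gave" : (S\(S\PP))\N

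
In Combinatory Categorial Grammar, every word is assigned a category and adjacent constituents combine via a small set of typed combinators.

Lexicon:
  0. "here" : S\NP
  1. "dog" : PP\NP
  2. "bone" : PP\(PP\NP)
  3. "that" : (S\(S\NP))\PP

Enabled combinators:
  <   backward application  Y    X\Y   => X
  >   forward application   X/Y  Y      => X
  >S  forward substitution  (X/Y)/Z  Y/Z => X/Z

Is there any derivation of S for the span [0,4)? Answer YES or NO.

YES

[0,4] S   <
  [0,1] "here" : S\NP
  [1,4] S\(S\NP)   <
    [1,3] PP   <
      [1,2] "dog" : PP\NP
      [2,3] "bone" : PP\(PP\NP)
    [3,4] "that" : (S\(S\NP))\PP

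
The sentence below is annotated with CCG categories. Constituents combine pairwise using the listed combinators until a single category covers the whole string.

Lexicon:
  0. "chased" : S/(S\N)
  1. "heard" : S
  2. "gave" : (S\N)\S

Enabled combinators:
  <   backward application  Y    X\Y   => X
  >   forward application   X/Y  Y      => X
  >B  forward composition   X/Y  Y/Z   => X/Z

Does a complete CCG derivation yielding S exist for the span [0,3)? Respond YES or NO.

YES

[0,3] S   >
  [0,1] "chased" : S/(S\N)
  [1,3] S\N   <
    [1,2] "heard" : S
    [2,3] "gave" : (S\N)\S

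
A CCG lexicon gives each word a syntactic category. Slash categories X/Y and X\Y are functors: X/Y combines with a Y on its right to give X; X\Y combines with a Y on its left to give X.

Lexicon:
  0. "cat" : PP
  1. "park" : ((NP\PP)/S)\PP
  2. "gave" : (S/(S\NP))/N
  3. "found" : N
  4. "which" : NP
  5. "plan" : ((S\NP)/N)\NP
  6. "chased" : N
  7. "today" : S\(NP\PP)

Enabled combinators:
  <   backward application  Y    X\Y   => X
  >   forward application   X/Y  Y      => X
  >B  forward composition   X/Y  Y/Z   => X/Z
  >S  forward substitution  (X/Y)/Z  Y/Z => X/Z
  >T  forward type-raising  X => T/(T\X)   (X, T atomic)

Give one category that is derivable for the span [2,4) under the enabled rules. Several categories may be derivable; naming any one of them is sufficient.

[0,8] S   <
  [0,7] NP\PP   >
    [0,2] (NP\PP)/S   <
      [0,1] "cat" : PP
      [1,2] "park" : ((NP\PP)/S)\PP
    [2,7] S   >
      [2,4] S/(S\NP)   >
        [2,3] "gave" : (S/(S\NP))/N
        [3,4] "found" : N
      [4,7] S\NP   >
        [4,6] (S\NP)/N   <
          [4,5] "which" : NP
          [5,6] "plan" : ((S\NP)/N)\NP
        [6,7] "chased" : N
  [7,8] "today" : S\(NP\PP)

S/(S\NP)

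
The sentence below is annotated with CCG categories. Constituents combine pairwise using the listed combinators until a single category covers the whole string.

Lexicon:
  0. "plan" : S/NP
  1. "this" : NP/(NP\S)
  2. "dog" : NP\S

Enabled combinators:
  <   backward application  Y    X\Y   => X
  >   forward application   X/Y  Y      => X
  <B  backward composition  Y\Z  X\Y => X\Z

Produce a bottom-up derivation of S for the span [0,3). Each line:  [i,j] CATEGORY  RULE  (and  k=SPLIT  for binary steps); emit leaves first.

[0,3] S   >
  [0,1] "plan" : S/NP
  [1,3] NP   >
    [1,2] "this" : NP/(NP\S)
    [2,3] "dog" : NP\S

[0,1] S/NP  lex  "plan"
[1,2] NP/(NP\S)  lex  "this"
[2,3] NP\S  lex  "dog"
[1,3] NP  >  k=2
[0,3] S  >  k=1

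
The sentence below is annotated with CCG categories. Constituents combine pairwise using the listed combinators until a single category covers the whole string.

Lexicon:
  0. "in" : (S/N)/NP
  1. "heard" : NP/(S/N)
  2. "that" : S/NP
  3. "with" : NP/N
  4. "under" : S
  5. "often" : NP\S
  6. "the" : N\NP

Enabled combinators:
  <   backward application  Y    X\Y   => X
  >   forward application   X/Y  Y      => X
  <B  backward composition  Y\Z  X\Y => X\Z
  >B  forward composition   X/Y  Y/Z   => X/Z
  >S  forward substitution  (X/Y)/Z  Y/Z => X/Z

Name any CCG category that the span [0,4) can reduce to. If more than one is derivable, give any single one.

[0,7] S   >
  [0,4] S/N   >
    [0,1] "in" : (S/N)/NP
    [1,4] NP   >
      [1,2] "heard" : NP/(S/N)
      [2,4] S/N   >B
        [2,3] "that" : S/NP
        [3,4] "with" : NP/N
  [4,7] N   <
    [4,6] NP   <
      [4,5] "under" : S
      [5,6] "often" : NP\S
    [6,7] "the" : N\NP

S/N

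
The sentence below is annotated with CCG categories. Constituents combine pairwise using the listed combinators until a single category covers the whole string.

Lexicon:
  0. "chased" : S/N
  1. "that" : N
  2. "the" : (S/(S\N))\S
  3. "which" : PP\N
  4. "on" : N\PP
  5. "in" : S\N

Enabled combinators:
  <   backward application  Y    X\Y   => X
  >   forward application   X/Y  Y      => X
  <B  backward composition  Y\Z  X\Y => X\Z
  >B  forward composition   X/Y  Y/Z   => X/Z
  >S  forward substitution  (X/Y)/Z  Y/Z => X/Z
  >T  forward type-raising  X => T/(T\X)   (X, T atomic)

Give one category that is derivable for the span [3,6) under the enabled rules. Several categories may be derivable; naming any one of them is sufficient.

[0,6] S   >
  [0,3] S/(S\N)   <
    [0,2] S   >
      [0,1] "chased" : S/N
      [1,2] "that" : N
    [2,3] "the" : (S/(S\N))\S
  [3,6] S\N   <B
    [3,5] N\N   <B
      [3,4] "which" : PP\N
      [4,5] "on" : N\PP
    [5,6] "in" : S\N

S\N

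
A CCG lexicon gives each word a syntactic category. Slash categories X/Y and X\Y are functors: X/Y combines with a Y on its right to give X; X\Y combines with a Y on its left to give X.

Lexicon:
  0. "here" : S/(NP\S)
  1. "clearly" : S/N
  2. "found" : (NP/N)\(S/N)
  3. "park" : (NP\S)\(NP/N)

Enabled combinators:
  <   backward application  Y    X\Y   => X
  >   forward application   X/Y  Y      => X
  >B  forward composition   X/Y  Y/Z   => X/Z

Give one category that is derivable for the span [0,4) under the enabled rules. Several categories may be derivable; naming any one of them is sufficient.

[0,4] S   >
  [0,1] "here" : S/(NP\S)
  [1,4] NP\S   <
    [1,3] NP/N   <
      [1,2] "clearly" : S/N
      [2,3] "found" : (NP/N)\(S/N)
    [3,4] "park" : (NP\S)\(NP/N)

S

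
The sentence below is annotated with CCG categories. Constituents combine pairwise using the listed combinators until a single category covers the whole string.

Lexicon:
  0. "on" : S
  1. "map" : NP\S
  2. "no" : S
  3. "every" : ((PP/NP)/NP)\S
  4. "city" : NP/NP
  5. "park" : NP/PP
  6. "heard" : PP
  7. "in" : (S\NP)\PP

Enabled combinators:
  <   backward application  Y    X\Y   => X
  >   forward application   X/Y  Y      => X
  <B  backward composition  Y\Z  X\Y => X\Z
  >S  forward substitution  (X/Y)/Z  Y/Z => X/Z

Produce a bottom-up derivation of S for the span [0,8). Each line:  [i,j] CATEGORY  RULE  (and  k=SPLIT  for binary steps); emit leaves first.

[0,8] S   <
  [0,2] NP   <
    [0,1] "on" : S
    [1,2] "map" : NP\S
  [2,8] S\NP   <
    [2,7] PP   >
      [2,5] PP/NP   >S
        [2,4] (PP/NP)/NP   <
          [2,3] "no" : S
          [3,4] "every" : ((PP/NP)/NP)\S
        [4,5] "city" : NP/NP
      [5,7] NP   >
        [5,6] "park" : NP/PP
        [6,7] "heard" : PP
    [7,8] "in" : (S\NP)\PP

[0,1] S  lex  "on"
[1,2] NP\S  lex  "map"
[0,2] NP  <  k=1
[2,3] S  lex  "no"
[3,4] ((PP/NP)/NP)\S  lex  "every"
[2,4] (PP/NP)/NP  <  k=3
[4,5] NP/NP  lex  "city"
[2,5] PP/NP  >S  k=4
[5,6] NP/PP  lex  "park"
[6,7] PP  lex  "heard"
[5,7] NP  >  k=6
[2,7] PP  >  k=5
[7,8] (S\NP)\PP  lex  "in"
[2,8] S\NP  <  k=7
[0,8] S  <  k=2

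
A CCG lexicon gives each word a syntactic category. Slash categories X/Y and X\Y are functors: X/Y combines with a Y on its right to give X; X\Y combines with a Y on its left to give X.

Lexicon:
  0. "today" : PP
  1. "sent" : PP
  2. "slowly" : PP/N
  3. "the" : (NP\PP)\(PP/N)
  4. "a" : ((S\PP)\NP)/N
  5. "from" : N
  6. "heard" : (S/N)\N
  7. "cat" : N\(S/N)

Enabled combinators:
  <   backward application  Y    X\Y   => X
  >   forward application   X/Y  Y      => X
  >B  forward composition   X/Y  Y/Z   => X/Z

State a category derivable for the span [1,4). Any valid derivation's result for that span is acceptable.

NP

[0,8] S   <
  [0,1] "today" : PP
  [1,8] S\PP   <
    [1,4] NP   <
      [1,2] "sent" : PP
      [2,4] NP\PP   <
        [2,3] "slowly" : PP/N
        [3,4] "the" : (NP\PP)\(PP/N)
    [4,8] (S\PP)\NP   >
      [4,5] "a" : ((S\PP)\NP)/N
      [5,8] N   <
        [5,7] S/N   <
          [5,6] "from" : N
          [6,7] "heard" : (S/N)\N
        [7,8] "cat" : N\(S/N)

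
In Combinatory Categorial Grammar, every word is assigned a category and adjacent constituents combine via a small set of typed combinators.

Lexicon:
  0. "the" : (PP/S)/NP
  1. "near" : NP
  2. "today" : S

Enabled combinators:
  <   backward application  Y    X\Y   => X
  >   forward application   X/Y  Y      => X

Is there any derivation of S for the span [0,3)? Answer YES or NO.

(PP/S)/NP NP S
CKY chart[0,3] = {PP}; S ∉ chart

NO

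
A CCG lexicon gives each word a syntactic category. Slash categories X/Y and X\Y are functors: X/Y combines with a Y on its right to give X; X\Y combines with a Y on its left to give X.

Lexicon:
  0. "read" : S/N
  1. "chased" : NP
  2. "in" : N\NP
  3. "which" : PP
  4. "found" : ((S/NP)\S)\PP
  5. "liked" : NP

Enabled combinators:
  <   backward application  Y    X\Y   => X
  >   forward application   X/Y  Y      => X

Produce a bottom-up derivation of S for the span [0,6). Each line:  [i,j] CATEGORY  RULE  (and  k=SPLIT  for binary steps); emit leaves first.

[0,1] S/N  lex  "read"
[1,2] NP  lex  "chased"
[2,3] N\NP  lex  "in"
[1,3] N  <  k=2
[0,3] S  >  k=1
[3,4] PP  lex  "which"
[4,5] ((S/NP)\S)\PP  lex  "found"
[3,5] (S/NP)\S  <  k=4
[0,5] S/NP  <  k=3
[5,6] NP  lex  "liked"
[0,6] S  >  k=5

[0,6] S   >
  [0,5] S/NP   <
    [0,3] S   >
      [0,1] "read" : S/N
      [1,3] N   <
        [1,2] "chased" : NP
        [2,3] "in" : N\NP
    [3,5] (S/NP)\S   <
      [3,4] "which" : PP
      [4,5] "found" : ((S/NP)\S)\PP
  [5,6] "liked" : NP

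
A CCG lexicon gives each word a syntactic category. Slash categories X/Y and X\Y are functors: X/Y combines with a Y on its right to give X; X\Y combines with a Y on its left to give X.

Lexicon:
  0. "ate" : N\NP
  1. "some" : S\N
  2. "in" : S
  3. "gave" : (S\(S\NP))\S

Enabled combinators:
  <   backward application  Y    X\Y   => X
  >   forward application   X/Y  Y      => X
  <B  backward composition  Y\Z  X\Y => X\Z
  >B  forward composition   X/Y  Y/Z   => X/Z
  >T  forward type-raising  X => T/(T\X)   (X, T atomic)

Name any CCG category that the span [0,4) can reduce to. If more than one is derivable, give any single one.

S

[0,4] S   <
  [0,2] S\NP   <B
    [0,1] "ate" : N\NP
    [1,2] "some" : S\N
  [2,4] S\(S\NP)   <
    [2,3] "in" : S
    [3,4] "gave" : (S\(S\NP))\S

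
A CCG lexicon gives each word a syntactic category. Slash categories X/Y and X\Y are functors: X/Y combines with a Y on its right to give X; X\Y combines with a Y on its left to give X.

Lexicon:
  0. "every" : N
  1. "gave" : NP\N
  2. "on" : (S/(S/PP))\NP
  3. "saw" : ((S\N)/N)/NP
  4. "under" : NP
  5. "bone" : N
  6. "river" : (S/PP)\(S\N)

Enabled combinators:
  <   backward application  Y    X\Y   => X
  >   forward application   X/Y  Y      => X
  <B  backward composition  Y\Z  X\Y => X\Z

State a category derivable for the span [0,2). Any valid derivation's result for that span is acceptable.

NP

[0,7] S   >
  [0,3] S/(S/PP)   <
    [0,2] NP   <
      [0,1] "every" : N
      [1,2] "gave" : NP\N
    [2,3] "on" : (S/(S/PP))\NP
  [3,7] S/PP   <
    [3,6] S\N   >
      [3,5] (S\N)/N   >
        [3,4] "saw" : ((S\N)/N)/NP
        [4,5] "under" : NP
      [5,6] "bone" : N
    [6,7] "river" : (S/PP)\(S\N)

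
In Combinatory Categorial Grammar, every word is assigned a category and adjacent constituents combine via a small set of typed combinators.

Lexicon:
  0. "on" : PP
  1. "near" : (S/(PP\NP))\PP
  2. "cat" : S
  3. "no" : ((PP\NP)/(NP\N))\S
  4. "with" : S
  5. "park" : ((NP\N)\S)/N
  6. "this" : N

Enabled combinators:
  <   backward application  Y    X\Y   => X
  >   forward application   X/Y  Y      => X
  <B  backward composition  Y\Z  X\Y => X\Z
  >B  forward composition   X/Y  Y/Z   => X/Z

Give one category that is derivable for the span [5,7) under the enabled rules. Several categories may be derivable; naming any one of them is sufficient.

(NP\N)\S

[0,7] S   >
  [0,2] S/(PP\NP)   <
    [0,1] "on" : PP
    [1,2] "near" : (S/(PP\NP))\PP
  [2,7] PP\NP   >
    [2,4] (PP\NP)/(NP\N)   <
      [2,3] "cat" : S
      [3,4] "no" : ((PP\NP)/(NP\N))\S
    [4,7] NP\N   <
      [4,5] "with" : S
      [5,7] (NP\N)\S   >
        [5,6] "park" : ((NP\N)\S)/N
        [6,7] "this" : N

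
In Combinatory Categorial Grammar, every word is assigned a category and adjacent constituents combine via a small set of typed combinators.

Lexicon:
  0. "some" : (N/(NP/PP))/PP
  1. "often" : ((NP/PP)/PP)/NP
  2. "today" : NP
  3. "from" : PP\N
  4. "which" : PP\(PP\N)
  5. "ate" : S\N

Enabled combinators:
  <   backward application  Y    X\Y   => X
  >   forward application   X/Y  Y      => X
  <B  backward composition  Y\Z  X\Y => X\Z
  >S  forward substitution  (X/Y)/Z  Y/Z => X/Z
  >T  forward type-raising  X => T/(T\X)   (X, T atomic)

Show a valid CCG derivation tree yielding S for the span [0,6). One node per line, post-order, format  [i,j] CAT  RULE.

[0,6] S   <
  [0,5] N   >
    [0,3] N/PP   >S
      [0,1] "some" : (N/(NP/PP))/PP
      [1,3] (NP/PP)/PP   >
        [1,2] "often" : ((NP/PP)/PP)/NP
        [2,3] "today" : NP
    [3,5] PP   <
      [3,4] "from" : PP\N
      [4,5] "which" : PP\(PP\N)
  [5,6] "ate" : S\N

[0,1] (N/(NP/PP))/PP  lex  "some"
[1,2] ((NP/PP)/PP)/NP  lex  "often"
[2,3] NP  lex  "today"
[1,3] (NP/PP)/PP  >  k=2
[0,3] N/PP  >S  k=1
[3,4] PP\N  lex  "from"
[4,5] PP\(PP\N)  lex  "which"
[3,5] PP  <  k=4
[0,5] N  >  k=3
[5,6] S\N  lex  "ate"
[0,6] S  <  k=5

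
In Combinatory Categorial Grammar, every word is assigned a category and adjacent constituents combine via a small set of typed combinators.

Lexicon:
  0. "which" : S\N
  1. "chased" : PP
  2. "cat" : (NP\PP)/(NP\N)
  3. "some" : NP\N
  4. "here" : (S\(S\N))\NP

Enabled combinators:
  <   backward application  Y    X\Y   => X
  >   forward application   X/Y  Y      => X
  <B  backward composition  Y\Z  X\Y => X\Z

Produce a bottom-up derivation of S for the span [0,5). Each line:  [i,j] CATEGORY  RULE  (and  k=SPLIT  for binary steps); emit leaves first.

[0,1] S\N  lex  "which"
[1,2] PP  lex  "chased"
[2,3] (NP\PP)/(NP\N)  lex  "cat"
[3,4] NP\N  lex  "some"
[2,4] NP\PP  >  k=3
[1,4] NP  <  k=2
[4,5] (S\(S\N))\NP  lex  "here"
[1,5] S\(S\N)  <  k=4
[0,5] S  <  k=1

[0,5] S   <
  [0,1] "which" : S\N
  [1,5] S\(S\N)   <
    [1,4] NP   <
      [1,2] "chased" : PP
      [2,4] NP\PP   >
        [2,3] "cat" : (NP\PP)/(NP\N)
        [3,4] "some" : NP\N
    [4,5] "here" : (S\(S\N))\NP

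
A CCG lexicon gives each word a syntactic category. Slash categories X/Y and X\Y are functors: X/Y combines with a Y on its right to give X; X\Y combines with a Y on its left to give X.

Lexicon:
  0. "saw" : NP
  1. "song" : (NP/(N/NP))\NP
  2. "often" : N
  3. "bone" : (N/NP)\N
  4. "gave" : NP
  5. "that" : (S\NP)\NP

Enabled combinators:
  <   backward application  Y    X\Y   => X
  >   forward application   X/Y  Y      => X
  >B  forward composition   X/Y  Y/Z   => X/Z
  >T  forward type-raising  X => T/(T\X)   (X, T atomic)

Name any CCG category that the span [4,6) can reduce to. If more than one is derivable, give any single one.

[0,6] S   <
  [0,4] NP   >
    [0,2] NP/(N/NP)   <
      [0,1] "saw" : NP
      [1,2] "song" : (NP/(N/NP))\NP
    [2,4] N/NP   <
      [2,3] "often" : N
      [3,4] "bone" : (N/NP)\N
  [4,6] S\NP   <
    [4,5] "gave" : NP
    [5,6] "that" : (S\NP)\NP

S\NP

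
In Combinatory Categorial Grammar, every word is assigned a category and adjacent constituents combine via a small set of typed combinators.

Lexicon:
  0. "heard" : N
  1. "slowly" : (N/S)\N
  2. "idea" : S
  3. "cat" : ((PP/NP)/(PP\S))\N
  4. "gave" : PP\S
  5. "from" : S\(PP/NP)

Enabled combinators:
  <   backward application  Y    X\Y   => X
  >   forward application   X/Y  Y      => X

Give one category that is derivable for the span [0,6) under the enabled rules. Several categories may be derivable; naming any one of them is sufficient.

S

[0,6] S   <
  [0,5] PP/NP   >
    [0,4] (PP/NP)/(PP\S)   <
      [0,3] N   >
        [0,2] N/S   <
          [0,1] "heard" : N
          [1,2] "slowly" : (N/S)\N
        [2,3] "idea" : S
      [3,4] "cat" : ((PP/NP)/(PP\S))\N
    [4,5] "gave" : PP\S
  [5,6] "from" : S\(PP/NP)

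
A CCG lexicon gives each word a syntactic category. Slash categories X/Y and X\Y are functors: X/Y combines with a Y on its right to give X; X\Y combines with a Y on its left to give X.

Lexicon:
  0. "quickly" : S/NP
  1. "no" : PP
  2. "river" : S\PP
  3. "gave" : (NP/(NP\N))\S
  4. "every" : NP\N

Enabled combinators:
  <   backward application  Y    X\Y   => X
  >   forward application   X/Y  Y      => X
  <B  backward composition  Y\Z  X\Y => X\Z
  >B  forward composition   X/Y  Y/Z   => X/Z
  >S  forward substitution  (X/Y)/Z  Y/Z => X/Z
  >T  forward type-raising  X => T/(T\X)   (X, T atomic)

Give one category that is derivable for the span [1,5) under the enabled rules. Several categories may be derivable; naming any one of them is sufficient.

NP

[0,5] S   >
  [0,1] "quickly" : S/NP
  [1,5] NP   >
    [1,4] NP/(NP\N)   <
      [1,3] S   >
        [1,2] S/(S\PP)   >T
          [1,2] "no" : PP
        [2,3] "river" : S\PP
      [3,4] "gave" : (NP/(NP\N))\S
    [4,5] "every" : NP\N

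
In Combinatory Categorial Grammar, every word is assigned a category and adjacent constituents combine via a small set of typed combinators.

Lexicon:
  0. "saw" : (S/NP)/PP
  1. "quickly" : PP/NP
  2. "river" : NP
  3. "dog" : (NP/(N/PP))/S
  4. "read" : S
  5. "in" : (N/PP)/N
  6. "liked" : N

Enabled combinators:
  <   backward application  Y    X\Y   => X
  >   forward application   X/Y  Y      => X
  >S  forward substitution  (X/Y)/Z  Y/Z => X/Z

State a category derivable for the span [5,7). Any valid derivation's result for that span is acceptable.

N/PP

[0,7] S   >
  [0,3] S/NP   >
    [0,1] "saw" : (S/NP)/PP
    [1,3] PP   >
      [1,2] "quickly" : PP/NP
      [2,3] "river" : NP
  [3,7] NP   >
    [3,5] NP/(N/PP)   >
      [3,4] "dog" : (NP/(N/PP))/S
      [4,5] "read" : S
    [5,7] N/PP   >
      [5,6] "in" : (N/PP)/N
      [6,7] "liked" : N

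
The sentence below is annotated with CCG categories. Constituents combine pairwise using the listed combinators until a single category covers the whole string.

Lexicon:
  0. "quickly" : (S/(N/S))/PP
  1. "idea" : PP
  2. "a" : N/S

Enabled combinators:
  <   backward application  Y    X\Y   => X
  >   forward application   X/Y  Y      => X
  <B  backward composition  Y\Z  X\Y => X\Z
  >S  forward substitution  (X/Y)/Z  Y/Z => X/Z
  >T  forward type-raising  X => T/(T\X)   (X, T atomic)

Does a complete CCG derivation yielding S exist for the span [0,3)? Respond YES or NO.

YES

[0,3] S   >
  [0,2] S/(N/S)   >
    [0,1] "quickly" : (S/(N/S))/PP
    [1,2] "idea" : PP
  [2,3] "a" : N/S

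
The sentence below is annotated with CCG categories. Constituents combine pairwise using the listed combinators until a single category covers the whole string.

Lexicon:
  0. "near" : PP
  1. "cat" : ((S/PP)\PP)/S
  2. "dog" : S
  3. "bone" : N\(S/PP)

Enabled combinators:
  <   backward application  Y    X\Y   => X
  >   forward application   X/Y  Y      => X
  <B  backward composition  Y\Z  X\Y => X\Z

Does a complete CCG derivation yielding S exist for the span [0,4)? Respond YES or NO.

PP ((S/PP)\PP)/S S N\(S/PP)
CKY chart[0,4] = {N}; S ∉ chart

NO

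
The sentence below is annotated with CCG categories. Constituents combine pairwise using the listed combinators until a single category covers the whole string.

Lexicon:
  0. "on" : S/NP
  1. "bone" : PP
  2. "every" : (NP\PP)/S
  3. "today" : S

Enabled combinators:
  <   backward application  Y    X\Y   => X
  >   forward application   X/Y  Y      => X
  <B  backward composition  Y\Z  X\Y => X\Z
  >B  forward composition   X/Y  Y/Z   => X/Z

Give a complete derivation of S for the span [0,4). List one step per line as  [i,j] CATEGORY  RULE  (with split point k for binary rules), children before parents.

[0,4] S   >
  [0,1] "on" : S/NP
  [1,4] NP   <
    [1,2] "bone" : PP
    [2,4] NP\PP   >
      [2,3] "every" : (NP\PP)/S
      [3,4] "today" : S

[0,1] S/NP  lex  "on"
[1,2] PP  lex  "bone"
[2,3] (NP\PP)/S  lex  "every"
[3,4] S  lex  "today"
[2,4] NP\PP  >  k=3
[1,4] NP  <  k=2
[0,4] S  >  k=1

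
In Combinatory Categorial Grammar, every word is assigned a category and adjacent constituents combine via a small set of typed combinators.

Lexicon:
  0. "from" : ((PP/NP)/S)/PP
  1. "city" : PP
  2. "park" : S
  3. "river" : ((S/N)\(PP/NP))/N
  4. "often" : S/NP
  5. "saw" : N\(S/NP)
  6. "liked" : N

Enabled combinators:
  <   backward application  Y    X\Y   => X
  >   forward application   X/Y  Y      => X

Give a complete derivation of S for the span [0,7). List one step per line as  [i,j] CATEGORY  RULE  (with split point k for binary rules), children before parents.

[0,1] ((PP/NP)/S)/PP  lex  "from"
[1,2] PP  lex  "city"
[0,2] (PP/NP)/S  >  k=1
[2,3] S  lex  "park"
[0,3] PP/NP  >  k=2
[3,4] ((S/N)\(PP/NP))/N  lex  "river"
[4,5] S/NP  lex  "often"
[5,6] N\(S/NP)  lex  "saw"
[4,6] N  <  k=5
[3,6] (S/N)\(PP/NP)  >  k=4
[0,6] S/N  <  k=3
[6,7] N  lex  "liked"
[0,7] S  >  k=6

[0,7] S   >
  [0,6] S/N   <
    [0,3] PP/NP   >
      [0,2] (PP/NP)/S   >
        [0,1] "from" : ((PP/NP)/S)/PP
        [1,2] "city" : PP
      [2,3] "park" : S
    [3,6] (S/N)\(PP/NP)   >
      [3,4] "river" : ((S/N)\(PP/NP))/N
      [4,6] N   <
        [4,5] "often" : S/NP
        [5,6] "saw" : N\(S/NP)
  [6,7] "liked" : N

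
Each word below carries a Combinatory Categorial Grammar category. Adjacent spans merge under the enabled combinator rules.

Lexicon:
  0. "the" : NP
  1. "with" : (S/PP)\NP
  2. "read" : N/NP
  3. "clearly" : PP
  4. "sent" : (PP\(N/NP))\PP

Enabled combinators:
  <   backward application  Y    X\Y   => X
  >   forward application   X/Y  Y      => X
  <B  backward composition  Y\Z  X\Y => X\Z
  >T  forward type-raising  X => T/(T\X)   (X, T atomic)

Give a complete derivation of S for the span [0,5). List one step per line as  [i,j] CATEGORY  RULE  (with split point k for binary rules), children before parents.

[0,5] S   >
  [0,2] S/PP   <
    [0,1] "the" : NP
    [1,2] "with" : (S/PP)\NP
  [2,5] PP   <
    [2,3] "read" : N/NP
    [3,5] PP\(N/NP)   <
      [3,4] "clearly" : PP
      [4,5] "sent" : (PP\(N/NP))\PP

[0,1] NP  lex  "the"
[1,2] (S/PP)\NP  lex  "with"
[0,2] S/PP  <  k=1
[2,3] N/NP  lex  "read"
[3,4] PP  lex  "clearly"
[4,5] (PP\(N/NP))\PP  lex  "sent"
[3,5] PP\(N/NP)  <  k=4
[2,5] PP  <  k=3
[0,5] S  >  k=2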